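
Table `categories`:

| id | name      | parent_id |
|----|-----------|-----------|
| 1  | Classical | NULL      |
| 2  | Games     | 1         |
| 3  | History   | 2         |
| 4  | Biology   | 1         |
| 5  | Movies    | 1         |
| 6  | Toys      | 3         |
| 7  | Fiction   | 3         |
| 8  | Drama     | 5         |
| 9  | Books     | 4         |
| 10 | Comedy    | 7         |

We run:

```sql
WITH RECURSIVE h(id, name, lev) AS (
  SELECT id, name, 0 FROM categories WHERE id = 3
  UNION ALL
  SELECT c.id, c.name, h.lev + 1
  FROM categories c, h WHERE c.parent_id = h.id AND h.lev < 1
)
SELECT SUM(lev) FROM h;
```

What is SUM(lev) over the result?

Base: id=3 (History) at lev 0.
Iteration 1: rows with parent_id in {3} -> Toys (id 6, lev 1), Fiction (id 7, lev 1).
Iteration 2: lev < 1 fails for all current rows; recursion stops.
SUM(lev) = 0 + 1 + 1 = 2.

2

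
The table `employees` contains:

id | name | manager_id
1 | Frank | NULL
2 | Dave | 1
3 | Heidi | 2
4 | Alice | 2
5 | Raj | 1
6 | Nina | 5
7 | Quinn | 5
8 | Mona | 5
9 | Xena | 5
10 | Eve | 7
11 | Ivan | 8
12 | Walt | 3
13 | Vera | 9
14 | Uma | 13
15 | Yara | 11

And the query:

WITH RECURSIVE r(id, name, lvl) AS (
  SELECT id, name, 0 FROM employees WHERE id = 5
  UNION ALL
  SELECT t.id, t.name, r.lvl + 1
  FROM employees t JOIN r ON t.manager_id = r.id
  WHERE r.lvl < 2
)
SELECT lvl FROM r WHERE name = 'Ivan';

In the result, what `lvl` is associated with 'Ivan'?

Base: id=5 (Raj) at lvl 0.
Iteration 1: rows with manager_id in {5} -> Nina (id 6, lvl 1), Quinn (id 7, lvl 1), Mona (id 8, lvl 1), Xena (id 9, lvl 1).
Iteration 2: rows with manager_id in {6,7,8,9} -> Eve (id 10, lvl 2), Ivan (id 11, lvl 2), Vera (id 13, lvl 2).
Iteration 3: lvl < 2 fails for all current rows; recursion stops.

2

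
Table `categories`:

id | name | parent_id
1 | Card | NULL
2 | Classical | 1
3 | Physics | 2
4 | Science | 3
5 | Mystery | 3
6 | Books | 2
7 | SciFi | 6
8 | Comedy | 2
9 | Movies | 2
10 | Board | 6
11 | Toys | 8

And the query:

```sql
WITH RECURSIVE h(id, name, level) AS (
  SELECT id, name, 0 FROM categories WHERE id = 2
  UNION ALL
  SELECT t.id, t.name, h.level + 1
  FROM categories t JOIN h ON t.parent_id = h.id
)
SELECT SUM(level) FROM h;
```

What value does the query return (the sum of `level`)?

Base: id=2 (Classical) at level 0.
Iteration 1: rows with parent_id in {2} -> Physics (id 3, level 1), Books (id 6, level 1), Comedy (id 8, level 1), Movies (id 9, level 1).
Iteration 2: rows with parent_id in {3,6,8,9} -> Science (id 4, level 2), Mystery (id 5, level 2), SciFi (id 7, level 2), Board (id 10, level 2), Toys (id 11, level 2).
Iteration 3: no rows with parent_id in {4,5,7,10,11}; recursion stops.
SUM(level) = 0 + 1 + 1 + 1 + 1 + 2 + 2 + 2 + 2 + 2 = 14.

14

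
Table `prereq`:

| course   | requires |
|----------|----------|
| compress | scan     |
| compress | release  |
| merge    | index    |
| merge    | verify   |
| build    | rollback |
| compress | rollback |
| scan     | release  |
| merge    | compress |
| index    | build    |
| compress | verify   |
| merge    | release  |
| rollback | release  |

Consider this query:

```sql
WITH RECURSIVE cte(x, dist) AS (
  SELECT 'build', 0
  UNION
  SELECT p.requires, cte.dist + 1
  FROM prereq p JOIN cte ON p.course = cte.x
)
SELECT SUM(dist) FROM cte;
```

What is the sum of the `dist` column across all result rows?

Base: (build, dist=0).
Iteration 1: edges from {build} -> (rollback, dist=1).
Iteration 2: edges from {rollback} -> (release, dist=2).
Iteration 3: no outgoing edges from {release}; recursion stops.
SUM(dist) = 0 + 1 + 2 = 3.

3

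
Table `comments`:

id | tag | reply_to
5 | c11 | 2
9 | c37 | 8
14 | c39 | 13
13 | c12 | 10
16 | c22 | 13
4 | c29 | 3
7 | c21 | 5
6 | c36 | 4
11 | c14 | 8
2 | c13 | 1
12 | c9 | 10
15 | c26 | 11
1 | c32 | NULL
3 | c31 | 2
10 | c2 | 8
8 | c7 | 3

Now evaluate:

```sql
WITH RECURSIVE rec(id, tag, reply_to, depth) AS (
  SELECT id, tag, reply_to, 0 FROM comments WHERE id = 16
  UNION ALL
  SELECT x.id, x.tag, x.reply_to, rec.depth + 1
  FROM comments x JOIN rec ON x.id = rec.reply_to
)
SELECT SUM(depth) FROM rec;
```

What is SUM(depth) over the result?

21

Base: id=16 (c22), reply_to=13, depth 0.
Iteration 1: join on id=13 -> c12 (id 13, reply_to=10, depth 1).
Iteration 2: join on id=10 -> c2 (id 10, reply_to=8, depth 2).
Iteration 3: join on id=8 -> c7 (id 8, reply_to=3, depth 3).
Iteration 4: join on id=3 -> c31 (id 3, reply_to=2, depth 4).
Iteration 5: join on id=2 -> c13 (id 2, reply_to=1, depth 5).
Iteration 6: join on id=1 -> c32 (id 1, reply_to=NULL, depth 6).
Iteration 7: reply_to is NULL; no match; recursion stops.
SUM(depth) = 0 + 1 + 2 + 3 + 4 + 5 + 6 = 21.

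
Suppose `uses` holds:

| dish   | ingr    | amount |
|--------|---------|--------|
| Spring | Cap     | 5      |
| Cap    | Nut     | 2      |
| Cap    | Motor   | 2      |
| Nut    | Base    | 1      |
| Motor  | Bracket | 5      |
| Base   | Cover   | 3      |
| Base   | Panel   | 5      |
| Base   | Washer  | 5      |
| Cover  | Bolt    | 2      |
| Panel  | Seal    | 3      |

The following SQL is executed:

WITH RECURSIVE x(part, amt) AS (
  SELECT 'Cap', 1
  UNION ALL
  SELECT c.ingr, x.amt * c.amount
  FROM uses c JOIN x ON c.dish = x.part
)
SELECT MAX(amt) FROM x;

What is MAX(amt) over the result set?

Base: (Cap, amt=1).
Iteration 1: components of {Cap} -> Motor = 1*2 = 2, Nut = 1*2 = 2.
Iteration 2: components of {Motor,Nut} -> Base = 2*1 = 2, Bracket = 2*5 = 10.
Iteration 3: components of {Base,Bracket} -> Cover = 2*3 = 6, Panel = 2*5 = 10, Washer = 2*5 = 10.
Iteration 4: components of {Cover,Panel,Washer} -> Bolt = 6*2 = 12, Seal = 10*3 = 30.
Iteration 5: no further components; recursion stops.
amt values: 1, 2, 2, 2, 10, 6, 10, 10, 12, 30; the maximum is 30.

30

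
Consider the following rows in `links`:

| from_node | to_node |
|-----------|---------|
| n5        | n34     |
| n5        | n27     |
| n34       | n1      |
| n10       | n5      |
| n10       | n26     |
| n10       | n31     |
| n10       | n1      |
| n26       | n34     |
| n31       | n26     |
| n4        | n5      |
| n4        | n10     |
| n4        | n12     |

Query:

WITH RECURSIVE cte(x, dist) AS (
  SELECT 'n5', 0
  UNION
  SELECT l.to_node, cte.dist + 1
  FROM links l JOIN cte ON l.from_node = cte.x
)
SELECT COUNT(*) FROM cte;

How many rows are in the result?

Base: (n5, dist=0).
Iteration 1: edges from {n5} -> (n27, dist=1), (n34, dist=1).
Iteration 2: edges from {n27,n34} -> (n1, dist=2).
Iteration 3: no outgoing edges from {n1}; recursion stops.
Total rows emitted: 4.

4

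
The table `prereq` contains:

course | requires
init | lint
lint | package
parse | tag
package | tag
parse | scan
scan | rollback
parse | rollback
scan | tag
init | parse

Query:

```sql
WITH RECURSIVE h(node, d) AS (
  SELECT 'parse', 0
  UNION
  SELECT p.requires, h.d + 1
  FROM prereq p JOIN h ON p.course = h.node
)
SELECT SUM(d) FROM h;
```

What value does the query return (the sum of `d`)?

7

Base: (parse, d=0).
Iteration 1: edges from {parse} -> (rollback, d=1), (scan, d=1), (tag, d=1).
Iteration 2: edges from {rollback,scan,tag} -> (rollback, d=2), (tag, d=2).
Iteration 3: no outgoing edges from {rollback,tag}; recursion stops.
SUM(d) = 0 + 1 + 1 + 1 + 2 + 2 = 7.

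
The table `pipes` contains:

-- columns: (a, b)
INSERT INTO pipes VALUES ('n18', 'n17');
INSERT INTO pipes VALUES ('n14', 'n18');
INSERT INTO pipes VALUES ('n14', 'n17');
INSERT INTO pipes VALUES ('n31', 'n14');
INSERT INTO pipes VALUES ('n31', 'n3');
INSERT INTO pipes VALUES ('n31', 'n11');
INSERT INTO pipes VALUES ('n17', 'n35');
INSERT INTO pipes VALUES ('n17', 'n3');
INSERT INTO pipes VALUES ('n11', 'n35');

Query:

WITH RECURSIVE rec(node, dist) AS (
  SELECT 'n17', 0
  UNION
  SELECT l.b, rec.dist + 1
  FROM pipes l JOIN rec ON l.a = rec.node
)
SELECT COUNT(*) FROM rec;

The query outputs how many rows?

3

Base: (n17, dist=0).
Iteration 1: edges from {n17} -> (n3, dist=1), (n35, dist=1).
Iteration 2: no outgoing edges from {n3,n35}; recursion stops.
Total rows emitted: 3.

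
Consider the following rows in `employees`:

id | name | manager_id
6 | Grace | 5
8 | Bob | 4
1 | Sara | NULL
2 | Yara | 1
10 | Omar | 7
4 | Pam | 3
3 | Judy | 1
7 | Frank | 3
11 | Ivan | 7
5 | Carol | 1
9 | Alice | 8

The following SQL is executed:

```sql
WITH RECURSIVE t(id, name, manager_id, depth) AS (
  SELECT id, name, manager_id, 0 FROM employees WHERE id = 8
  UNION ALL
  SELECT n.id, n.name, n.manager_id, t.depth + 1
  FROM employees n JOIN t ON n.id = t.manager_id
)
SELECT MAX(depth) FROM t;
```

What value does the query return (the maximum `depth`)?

Base: id=8 (Bob), manager_id=4, depth 0.
Iteration 1: join on id=4 -> Pam (id 4, manager_id=3, depth 1).
Iteration 2: join on id=3 -> Judy (id 3, manager_id=1, depth 2).
Iteration 3: join on id=1 -> Sara (id 1, manager_id=NULL, depth 3).
Iteration 4: manager_id is NULL; no match; recursion stops.
depth values: 0, 1, 2, 3; the maximum is 3.

3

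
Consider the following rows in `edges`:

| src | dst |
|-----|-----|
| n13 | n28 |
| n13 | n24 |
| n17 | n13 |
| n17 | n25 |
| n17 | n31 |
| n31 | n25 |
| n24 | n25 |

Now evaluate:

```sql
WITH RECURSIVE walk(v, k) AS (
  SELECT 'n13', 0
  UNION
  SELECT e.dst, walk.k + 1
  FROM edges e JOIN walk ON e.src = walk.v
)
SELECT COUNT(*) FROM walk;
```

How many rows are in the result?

4

Base: (n13, k=0).
Iteration 1: edges from {n13} -> (n24, k=1), (n28, k=1).
Iteration 2: edges from {n24,n28} -> (n25, k=2).
Iteration 3: no outgoing edges from {n25}; recursion stops.
Total rows emitted: 4.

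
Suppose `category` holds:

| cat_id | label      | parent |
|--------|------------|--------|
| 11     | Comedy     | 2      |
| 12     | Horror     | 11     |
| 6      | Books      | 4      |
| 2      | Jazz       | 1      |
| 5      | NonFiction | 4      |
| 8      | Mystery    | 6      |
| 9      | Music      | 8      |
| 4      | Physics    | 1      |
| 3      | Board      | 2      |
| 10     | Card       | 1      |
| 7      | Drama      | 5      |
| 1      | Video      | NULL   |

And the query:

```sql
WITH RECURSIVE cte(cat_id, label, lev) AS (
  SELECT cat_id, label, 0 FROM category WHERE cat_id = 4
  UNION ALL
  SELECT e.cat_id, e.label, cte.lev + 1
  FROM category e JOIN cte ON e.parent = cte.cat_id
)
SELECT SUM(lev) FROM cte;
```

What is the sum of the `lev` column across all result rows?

Base: cat_id=4 (Physics) at lev 0.
Iteration 1: rows with parent in {4} -> NonFiction (id 5, lev 1), Books (id 6, lev 1).
Iteration 2: rows with parent in {5,6} -> Drama (id 7, lev 2), Mystery (id 8, lev 2).
Iteration 3: rows with parent in {7,8} -> Music (id 9, lev 3).
Iteration 4: no rows with parent in {9}; recursion stops.
SUM(lev) = 0 + 1 + 1 + 2 + 2 + 3 = 9.

9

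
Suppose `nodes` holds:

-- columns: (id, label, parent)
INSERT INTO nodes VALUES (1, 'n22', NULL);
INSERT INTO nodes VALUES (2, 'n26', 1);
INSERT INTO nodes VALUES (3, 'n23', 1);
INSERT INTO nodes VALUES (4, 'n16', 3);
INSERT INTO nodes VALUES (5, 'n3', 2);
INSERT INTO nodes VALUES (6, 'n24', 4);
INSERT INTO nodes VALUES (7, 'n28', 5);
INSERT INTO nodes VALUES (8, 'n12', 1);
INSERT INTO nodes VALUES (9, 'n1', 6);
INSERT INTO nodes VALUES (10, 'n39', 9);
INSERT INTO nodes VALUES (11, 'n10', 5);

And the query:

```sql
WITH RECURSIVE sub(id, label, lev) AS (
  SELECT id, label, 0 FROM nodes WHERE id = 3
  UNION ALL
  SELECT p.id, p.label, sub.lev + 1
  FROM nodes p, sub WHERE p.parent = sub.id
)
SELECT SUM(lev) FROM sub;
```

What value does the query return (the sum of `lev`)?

10

Base: id=3 (n23) at lev 0.
Iteration 1: rows with parent in {3} -> n16 (id 4, lev 1).
Iteration 2: rows with parent in {4} -> n24 (id 6, lev 2).
Iteration 3: rows with parent in {6} -> n1 (id 9, lev 3).
Iteration 4: rows with parent in {9} -> n39 (id 10, lev 4).
Iteration 5: no rows with parent in {10}; recursion stops.
SUM(lev) = 0 + 1 + 2 + 3 + 4 = 10.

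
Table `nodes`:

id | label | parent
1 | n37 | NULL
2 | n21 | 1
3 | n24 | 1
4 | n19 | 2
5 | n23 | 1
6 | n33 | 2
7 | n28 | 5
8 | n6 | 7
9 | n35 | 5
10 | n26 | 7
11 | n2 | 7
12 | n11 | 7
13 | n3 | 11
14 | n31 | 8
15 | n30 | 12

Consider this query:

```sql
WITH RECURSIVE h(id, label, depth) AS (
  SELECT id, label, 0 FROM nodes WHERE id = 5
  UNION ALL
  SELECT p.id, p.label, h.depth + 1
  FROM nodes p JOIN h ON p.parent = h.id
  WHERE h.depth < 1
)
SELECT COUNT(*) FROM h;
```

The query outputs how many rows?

Base: id=5 (n23) at depth 0.
Iteration 1: rows with parent in {5} -> n28 (id 7, depth 1), n35 (id 9, depth 1).
Iteration 2: depth < 1 fails for all current rows; recursion stops.
Total rows emitted: 3.

3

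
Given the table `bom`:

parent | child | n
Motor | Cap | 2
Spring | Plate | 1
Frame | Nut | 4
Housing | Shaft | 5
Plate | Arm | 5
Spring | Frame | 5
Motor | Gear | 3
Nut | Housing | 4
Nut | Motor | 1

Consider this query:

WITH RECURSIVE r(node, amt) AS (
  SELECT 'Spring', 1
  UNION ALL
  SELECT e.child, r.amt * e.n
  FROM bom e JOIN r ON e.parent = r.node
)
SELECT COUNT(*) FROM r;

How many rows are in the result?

10

Base: (Spring, amt=1).
Iteration 1: components of {Spring} -> Frame = 1*5 = 5, Plate = 1*1 = 1.
Iteration 2: components of {Frame,Plate} -> Arm = 1*5 = 5, Nut = 5*4 = 20.
Iteration 3: components of {Arm,Nut} -> Housing = 20*4 = 80, Motor = 20*1 = 20.
Iteration 4: components of {Housing,Motor} -> Cap = 20*2 = 40, Gear = 20*3 = 60, Shaft = 80*5 = 400.
Iteration 5: no further components; recursion stops.
Total rows emitted: 10.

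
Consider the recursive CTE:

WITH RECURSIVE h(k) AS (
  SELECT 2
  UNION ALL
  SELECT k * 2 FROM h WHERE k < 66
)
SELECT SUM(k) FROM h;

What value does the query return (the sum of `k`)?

254

Base: k=2.
Iteration 1: 2 < 66 holds -> k = 2 * 2 = 4.
Iteration 2: 4 < 66 holds -> k = 4 * 2 = 8.
Iteration 3: 8 < 66 holds -> k = 8 * 2 = 16.
Iteration 4: 16 < 66 holds -> k = 16 * 2 = 32.
Iteration 5: 32 < 66 holds -> k = 32 * 2 = 64.
Iteration 6: 64 < 66 holds -> k = 64 * 2 = 128.
Iteration 7: 128 < 66 fails; recursion stops.
SUM(k) = 2 + 4 + 8 + 16 + 32 + 64 + 128 = 254.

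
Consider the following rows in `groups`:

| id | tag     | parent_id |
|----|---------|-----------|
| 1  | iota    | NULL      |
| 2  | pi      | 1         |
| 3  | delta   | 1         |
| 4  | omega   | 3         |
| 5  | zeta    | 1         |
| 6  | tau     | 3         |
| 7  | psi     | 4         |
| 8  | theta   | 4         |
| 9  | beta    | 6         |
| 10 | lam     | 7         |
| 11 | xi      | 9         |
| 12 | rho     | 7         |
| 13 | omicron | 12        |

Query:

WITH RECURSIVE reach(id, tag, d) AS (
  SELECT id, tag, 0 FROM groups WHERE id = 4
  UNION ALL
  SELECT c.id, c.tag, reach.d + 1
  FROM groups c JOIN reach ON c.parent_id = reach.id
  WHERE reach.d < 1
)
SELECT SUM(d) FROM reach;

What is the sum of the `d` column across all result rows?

2

Base: id=4 (omega) at d 0.
Iteration 1: rows with parent_id in {4} -> psi (id 7, d 1), theta (id 8, d 1).
Iteration 2: d < 1 fails for all current rows; recursion stops.
SUM(d) = 0 + 1 + 1 = 2.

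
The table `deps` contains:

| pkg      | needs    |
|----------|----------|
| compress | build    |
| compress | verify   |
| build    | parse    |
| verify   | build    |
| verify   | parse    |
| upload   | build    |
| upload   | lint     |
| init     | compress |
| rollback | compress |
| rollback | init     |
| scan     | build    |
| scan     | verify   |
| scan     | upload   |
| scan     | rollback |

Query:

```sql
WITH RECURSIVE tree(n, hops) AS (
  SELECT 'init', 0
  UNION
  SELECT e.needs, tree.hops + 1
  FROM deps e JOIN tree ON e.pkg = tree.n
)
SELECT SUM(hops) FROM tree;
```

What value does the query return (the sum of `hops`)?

Base: (init, hops=0).
Iteration 1: edges from {init} -> (compress, hops=1).
Iteration 2: edges from {compress} -> (build, hops=2), (verify, hops=2).
Iteration 3: edges from {build,verify} -> (build, hops=3), (parse, hops=3). [UNION drops 1 duplicate row(s)]
Iteration 4: edges from {build,parse} -> (parse, hops=4).
Iteration 5: no outgoing edges from {parse}; recursion stops.
SUM(hops) = 0 + 1 + 2 + 2 + 3 + 3 + 4 = 15.

15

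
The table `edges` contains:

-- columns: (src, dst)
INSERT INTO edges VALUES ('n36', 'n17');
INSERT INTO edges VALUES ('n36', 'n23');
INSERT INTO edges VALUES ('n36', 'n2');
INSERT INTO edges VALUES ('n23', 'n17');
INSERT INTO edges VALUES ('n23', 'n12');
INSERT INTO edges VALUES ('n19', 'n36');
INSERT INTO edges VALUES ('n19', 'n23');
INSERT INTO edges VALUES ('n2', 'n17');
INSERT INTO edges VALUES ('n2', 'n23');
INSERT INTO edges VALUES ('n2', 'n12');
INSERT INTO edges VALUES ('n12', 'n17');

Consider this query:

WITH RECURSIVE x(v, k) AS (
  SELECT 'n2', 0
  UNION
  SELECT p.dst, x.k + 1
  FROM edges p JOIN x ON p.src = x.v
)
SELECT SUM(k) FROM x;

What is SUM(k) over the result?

Base: (n2, k=0).
Iteration 1: edges from {n2} -> (n12, k=1), (n17, k=1), (n23, k=1).
Iteration 2: edges from {n12,n17,n23} -> (n12, k=2), (n17, k=2). [UNION drops 1 duplicate row(s)]
Iteration 3: edges from {n12,n17} -> (n17, k=3).
Iteration 4: no outgoing edges from {n17}; recursion stops.
SUM(k) = 0 + 1 + 1 + 1 + 2 + 2 + 3 = 10.

10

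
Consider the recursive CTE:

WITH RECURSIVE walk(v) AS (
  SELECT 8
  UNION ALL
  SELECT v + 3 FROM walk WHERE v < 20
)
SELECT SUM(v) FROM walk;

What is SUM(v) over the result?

Base: v=8.
Iteration 1: 8 < 20 holds -> v = 8 + 3 = 11.
Iteration 2: 11 < 20 holds -> v = 11 + 3 = 14.
Iteration 3: 14 < 20 holds -> v = 14 + 3 = 17.
Iteration 4: 17 < 20 holds -> v = 17 + 3 = 20.
Iteration 5: 20 < 20 fails; recursion stops.
SUM(v) = 8 + 11 + 14 + 17 + 20 = 70.

70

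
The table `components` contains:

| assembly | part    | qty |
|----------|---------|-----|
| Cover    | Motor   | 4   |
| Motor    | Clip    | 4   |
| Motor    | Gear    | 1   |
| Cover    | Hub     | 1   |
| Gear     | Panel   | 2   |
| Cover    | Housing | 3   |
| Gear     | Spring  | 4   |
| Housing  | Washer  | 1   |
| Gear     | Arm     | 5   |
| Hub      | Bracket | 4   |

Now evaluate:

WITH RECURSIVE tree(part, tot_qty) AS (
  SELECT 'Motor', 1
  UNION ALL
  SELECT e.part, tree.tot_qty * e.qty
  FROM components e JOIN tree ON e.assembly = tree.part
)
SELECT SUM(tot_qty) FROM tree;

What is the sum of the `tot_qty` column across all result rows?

Base: (Motor, tot_qty=1).
Iteration 1: components of {Motor} -> Clip = 1*4 = 4, Gear = 1*1 = 1.
Iteration 2: components of {Clip,Gear} -> Arm = 1*5 = 5, Panel = 1*2 = 2, Spring = 1*4 = 4.
Iteration 3: no further components; recursion stops.
SUM(tot_qty) = 1 + 4 + 1 + 2 + 4 + 5 = 17.

17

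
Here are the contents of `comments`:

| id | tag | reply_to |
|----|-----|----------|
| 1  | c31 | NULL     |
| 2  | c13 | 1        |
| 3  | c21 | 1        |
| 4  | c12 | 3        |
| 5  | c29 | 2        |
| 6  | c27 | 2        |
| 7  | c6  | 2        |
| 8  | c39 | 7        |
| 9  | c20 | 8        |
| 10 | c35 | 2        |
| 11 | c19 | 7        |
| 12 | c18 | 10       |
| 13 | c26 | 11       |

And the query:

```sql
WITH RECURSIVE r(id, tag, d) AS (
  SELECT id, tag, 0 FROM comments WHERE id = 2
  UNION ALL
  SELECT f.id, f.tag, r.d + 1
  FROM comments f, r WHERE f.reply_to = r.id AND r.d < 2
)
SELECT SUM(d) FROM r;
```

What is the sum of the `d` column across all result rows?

10

Base: id=2 (c13) at d 0.
Iteration 1: rows with reply_to in {2} -> c29 (id 5, d 1), c27 (id 6, d 1), c6 (id 7, d 1), c35 (id 10, d 1).
Iteration 2: rows with reply_to in {5,6,7,10} -> c39 (id 8, d 2), c19 (id 11, d 2), c18 (id 12, d 2).
Iteration 3: d < 2 fails for all current rows; recursion stops.
SUM(d) = 0 + 1 + 1 + 1 + 1 + 2 + 2 + 2 = 10.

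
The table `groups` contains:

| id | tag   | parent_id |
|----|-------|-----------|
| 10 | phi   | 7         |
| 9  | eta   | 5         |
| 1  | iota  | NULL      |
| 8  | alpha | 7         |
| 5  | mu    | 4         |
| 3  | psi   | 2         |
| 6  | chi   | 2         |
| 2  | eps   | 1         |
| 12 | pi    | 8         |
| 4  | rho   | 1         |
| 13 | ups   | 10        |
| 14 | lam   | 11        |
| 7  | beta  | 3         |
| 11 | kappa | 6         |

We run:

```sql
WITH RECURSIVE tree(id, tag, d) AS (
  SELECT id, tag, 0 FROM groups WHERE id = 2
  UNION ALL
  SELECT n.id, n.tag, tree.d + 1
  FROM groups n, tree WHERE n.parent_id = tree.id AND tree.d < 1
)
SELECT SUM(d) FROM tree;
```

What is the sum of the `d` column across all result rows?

Base: id=2 (eps) at d 0.
Iteration 1: rows with parent_id in {2} -> psi (id 3, d 1), chi (id 6, d 1).
Iteration 2: d < 1 fails for all current rows; recursion stops.
SUM(d) = 0 + 1 + 1 = 2.

2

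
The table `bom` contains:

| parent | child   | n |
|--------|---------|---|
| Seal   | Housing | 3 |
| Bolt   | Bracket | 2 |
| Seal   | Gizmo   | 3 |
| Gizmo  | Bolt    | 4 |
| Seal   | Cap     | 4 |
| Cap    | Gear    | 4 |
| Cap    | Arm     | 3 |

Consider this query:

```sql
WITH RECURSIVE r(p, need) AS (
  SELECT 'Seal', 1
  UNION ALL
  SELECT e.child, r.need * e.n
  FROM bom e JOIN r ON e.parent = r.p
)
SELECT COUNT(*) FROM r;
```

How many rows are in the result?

Base: (Seal, need=1).
Iteration 1: components of {Seal} -> Cap = 1*4 = 4, Gizmo = 1*3 = 3, Housing = 1*3 = 3.
Iteration 2: components of {Cap,Gizmo,Housing} -> Arm = 4*3 = 12, Bolt = 3*4 = 12, Gear = 4*4 = 16.
Iteration 3: components of {Arm,Bolt,Gear} -> Bracket = 12*2 = 24.
Iteration 4: no further components; recursion stops.
Total rows emitted: 8.

8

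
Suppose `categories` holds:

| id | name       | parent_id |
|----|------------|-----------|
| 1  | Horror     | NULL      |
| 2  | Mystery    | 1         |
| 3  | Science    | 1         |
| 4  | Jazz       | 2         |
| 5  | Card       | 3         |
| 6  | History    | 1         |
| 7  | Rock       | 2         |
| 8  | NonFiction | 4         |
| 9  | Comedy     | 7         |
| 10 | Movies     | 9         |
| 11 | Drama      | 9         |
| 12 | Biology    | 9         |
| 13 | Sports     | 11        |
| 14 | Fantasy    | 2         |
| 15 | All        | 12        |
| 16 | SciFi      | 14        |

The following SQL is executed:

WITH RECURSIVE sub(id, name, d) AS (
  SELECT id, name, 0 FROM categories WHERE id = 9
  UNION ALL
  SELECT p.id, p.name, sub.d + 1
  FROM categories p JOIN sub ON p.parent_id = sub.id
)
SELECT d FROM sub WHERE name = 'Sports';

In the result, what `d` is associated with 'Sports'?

Base: id=9 (Comedy) at d 0.
Iteration 1: rows with parent_id in {9} -> Movies (id 10, d 1), Drama (id 11, d 1), Biology (id 12, d 1).
Iteration 2: rows with parent_id in {10,11,12} -> Sports (id 13, d 2), All (id 15, d 2).
Iteration 3: no rows with parent_id in {13,15}; recursion stops.

2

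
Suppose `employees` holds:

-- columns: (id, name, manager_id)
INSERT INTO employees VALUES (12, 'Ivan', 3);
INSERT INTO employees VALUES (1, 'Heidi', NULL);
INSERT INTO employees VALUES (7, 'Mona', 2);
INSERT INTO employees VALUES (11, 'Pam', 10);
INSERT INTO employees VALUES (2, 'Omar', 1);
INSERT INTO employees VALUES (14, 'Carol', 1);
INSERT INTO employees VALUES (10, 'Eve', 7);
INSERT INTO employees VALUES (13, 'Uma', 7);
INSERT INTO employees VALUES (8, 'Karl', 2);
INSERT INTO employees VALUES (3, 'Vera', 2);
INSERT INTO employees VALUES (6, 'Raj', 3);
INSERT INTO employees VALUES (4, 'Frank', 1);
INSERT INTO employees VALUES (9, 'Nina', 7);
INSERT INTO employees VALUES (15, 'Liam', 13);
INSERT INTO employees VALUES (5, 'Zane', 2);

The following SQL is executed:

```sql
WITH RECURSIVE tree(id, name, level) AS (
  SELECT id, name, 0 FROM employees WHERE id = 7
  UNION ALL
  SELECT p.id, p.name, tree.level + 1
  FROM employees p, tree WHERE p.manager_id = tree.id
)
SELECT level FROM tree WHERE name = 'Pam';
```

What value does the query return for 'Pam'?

Base: id=7 (Mona) at level 0.
Iteration 1: rows with manager_id in {7} -> Nina (id 9, level 1), Eve (id 10, level 1), Uma (id 13, level 1).
Iteration 2: rows with manager_id in {9,10,13} -> Pam (id 11, level 2), Liam (id 15, level 2).
Iteration 3: no rows with manager_id in {11,15}; recursion stops.

2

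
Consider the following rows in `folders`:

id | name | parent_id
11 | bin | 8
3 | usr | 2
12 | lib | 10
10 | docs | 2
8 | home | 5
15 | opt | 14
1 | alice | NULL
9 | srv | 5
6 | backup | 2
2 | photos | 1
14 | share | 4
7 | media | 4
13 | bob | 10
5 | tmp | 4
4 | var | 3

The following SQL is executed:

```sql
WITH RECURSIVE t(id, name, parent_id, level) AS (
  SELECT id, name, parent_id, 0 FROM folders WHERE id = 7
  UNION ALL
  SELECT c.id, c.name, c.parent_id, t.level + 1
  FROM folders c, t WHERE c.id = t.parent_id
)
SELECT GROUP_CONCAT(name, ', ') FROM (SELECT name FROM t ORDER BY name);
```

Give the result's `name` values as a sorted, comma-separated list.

Base: id=7 (media), parent_id=4, level 0.
Iteration 1: join on id=4 -> var (id 4, parent_id=3, level 1).
Iteration 2: join on id=3 -> usr (id 3, parent_id=2, level 2).
Iteration 3: join on id=2 -> photos (id 2, parent_id=1, level 3).
Iteration 4: join on id=1 -> alice (id 1, parent_id=NULL, level 4).
Iteration 5: parent_id is NULL; no match; recursion stops.

alice, media, photos, usr, var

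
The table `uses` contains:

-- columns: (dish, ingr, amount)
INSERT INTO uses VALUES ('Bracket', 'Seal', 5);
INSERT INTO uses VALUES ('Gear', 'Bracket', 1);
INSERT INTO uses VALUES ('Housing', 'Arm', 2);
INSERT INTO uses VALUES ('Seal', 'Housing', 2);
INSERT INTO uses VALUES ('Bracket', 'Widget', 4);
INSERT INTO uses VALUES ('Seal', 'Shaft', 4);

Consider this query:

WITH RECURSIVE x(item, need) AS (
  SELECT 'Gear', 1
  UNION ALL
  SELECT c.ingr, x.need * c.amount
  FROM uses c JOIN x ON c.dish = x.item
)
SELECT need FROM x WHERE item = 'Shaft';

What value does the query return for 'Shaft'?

Base: (Gear, need=1).
Iteration 1: components of {Gear} -> Bracket = 1*1 = 1.
Iteration 2: components of {Bracket} -> Seal = 1*5 = 5, Widget = 1*4 = 4.
Iteration 3: components of {Seal,Widget} -> Housing = 5*2 = 10, Shaft = 5*4 = 20.
Iteration 4: components of {Housing,Shaft} -> Arm = 10*2 = 20.
Iteration 5: no further components; recursion stops.

20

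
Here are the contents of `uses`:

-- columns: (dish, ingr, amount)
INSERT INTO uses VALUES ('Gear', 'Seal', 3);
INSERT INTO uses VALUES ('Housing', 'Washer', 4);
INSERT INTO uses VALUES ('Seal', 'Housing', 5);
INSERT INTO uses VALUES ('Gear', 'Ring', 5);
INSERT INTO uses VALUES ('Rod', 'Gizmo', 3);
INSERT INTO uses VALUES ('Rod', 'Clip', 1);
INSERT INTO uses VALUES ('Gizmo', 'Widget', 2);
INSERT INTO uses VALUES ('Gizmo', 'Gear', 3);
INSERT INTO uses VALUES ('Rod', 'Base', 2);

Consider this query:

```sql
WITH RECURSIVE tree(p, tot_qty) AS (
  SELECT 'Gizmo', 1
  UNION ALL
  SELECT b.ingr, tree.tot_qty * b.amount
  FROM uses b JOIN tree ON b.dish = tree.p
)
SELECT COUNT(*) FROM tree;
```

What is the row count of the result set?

7

Base: (Gizmo, tot_qty=1).
Iteration 1: components of {Gizmo} -> Gear = 1*3 = 3, Widget = 1*2 = 2.
Iteration 2: components of {Gear,Widget} -> Ring = 3*5 = 15, Seal = 3*3 = 9.
Iteration 3: components of {Ring,Seal} -> Housing = 9*5 = 45.
Iteration 4: components of {Housing} -> Washer = 45*4 = 180.
Iteration 5: no further components; recursion stops.
Total rows emitted: 7.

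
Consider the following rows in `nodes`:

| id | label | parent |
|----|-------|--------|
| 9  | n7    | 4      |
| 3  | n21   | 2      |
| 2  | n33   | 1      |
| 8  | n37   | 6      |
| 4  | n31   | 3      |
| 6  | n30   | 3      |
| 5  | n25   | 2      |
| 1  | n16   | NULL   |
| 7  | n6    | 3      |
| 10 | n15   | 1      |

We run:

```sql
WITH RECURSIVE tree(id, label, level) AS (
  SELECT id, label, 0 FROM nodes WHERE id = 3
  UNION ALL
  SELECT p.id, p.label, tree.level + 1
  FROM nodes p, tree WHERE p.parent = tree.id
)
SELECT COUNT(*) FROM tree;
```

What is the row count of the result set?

6

Base: id=3 (n21) at level 0.
Iteration 1: rows with parent in {3} -> n31 (id 4, level 1), n30 (id 6, level 1), n6 (id 7, level 1).
Iteration 2: rows with parent in {4,6,7} -> n37 (id 8, level 2), n7 (id 9, level 2).
Iteration 3: no rows with parent in {8,9}; recursion stops.
Total rows emitted: 6.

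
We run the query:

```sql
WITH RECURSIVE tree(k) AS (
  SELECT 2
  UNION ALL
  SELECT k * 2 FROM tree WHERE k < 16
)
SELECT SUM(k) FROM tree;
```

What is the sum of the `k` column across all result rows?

30

Base: k=2.
Iteration 1: 2 < 16 holds -> k = 2 * 2 = 4.
Iteration 2: 4 < 16 holds -> k = 4 * 2 = 8.
Iteration 3: 8 < 16 holds -> k = 8 * 2 = 16.
Iteration 4: 16 < 16 fails; recursion stops.
SUM(k) = 2 + 4 + 8 + 16 = 30.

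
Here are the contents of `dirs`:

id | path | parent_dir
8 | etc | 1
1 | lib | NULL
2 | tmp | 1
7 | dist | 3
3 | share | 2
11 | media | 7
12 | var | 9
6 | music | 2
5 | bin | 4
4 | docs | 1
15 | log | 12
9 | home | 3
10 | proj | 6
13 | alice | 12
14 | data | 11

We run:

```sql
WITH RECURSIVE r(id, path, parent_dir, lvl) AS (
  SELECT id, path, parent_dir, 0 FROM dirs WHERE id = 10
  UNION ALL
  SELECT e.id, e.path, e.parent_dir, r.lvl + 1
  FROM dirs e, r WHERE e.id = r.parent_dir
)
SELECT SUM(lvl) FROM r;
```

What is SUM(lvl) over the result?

6

Base: id=10 (proj), parent_dir=6, lvl 0.
Iteration 1: join on id=6 -> music (id 6, parent_dir=2, lvl 1).
Iteration 2: join on id=2 -> tmp (id 2, parent_dir=1, lvl 2).
Iteration 3: join on id=1 -> lib (id 1, parent_dir=NULL, lvl 3).
Iteration 4: parent_dir is NULL; no match; recursion stops.
SUM(lvl) = 0 + 1 + 2 + 3 = 6.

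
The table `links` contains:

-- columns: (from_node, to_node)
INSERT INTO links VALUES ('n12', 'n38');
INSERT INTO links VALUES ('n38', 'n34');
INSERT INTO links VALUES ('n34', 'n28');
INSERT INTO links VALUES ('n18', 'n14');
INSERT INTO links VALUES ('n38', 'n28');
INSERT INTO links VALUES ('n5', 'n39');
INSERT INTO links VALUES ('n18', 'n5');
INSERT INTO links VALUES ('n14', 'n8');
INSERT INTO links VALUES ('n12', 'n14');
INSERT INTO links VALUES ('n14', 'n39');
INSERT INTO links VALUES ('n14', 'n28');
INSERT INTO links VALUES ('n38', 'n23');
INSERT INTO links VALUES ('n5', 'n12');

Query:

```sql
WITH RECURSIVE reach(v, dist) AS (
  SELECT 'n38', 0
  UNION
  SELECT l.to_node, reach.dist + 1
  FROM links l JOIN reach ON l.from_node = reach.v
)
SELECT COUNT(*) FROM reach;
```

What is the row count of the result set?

Base: (n38, dist=0).
Iteration 1: edges from {n38} -> (n23, dist=1), (n28, dist=1), (n34, dist=1).
Iteration 2: edges from {n23,n28,n34} -> (n28, dist=2).
Iteration 3: no outgoing edges from {n28}; recursion stops.
Total rows emitted: 5.

5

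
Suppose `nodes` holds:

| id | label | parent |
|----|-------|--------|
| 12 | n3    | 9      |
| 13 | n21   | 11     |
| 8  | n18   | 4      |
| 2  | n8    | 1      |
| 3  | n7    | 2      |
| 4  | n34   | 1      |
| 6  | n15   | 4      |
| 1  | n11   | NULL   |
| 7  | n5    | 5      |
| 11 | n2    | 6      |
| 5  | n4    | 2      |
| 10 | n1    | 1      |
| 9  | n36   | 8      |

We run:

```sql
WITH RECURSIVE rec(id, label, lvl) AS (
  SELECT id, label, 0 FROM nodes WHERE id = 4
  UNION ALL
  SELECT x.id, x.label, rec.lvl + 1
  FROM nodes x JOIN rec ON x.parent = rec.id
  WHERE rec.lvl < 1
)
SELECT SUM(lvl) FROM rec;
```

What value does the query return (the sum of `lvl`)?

2

Base: id=4 (n34) at lvl 0.
Iteration 1: rows with parent in {4} -> n15 (id 6, lvl 1), n18 (id 8, lvl 1).
Iteration 2: lvl < 1 fails for all current rows; recursion stops.
SUM(lvl) = 0 + 1 + 1 = 2.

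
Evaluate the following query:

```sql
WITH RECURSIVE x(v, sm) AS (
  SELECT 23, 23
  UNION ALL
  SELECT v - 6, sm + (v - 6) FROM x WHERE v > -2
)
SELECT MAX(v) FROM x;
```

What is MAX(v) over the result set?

Base: v=23, sm=23.
Iteration 1: 23 > -2 holds -> v = 23 - 6 = 17, sm = 23 + 17 = 40.
Iteration 2: 17 > -2 holds -> v = 17 - 6 = 11, sm = 40 + 11 = 51.
Iteration 3: 11 > -2 holds -> v = 11 - 6 = 5, sm = 51 + 5 = 56.
Iteration 4: 5 > -2 holds -> v = 5 - 6 = -1, sm = 56 + -1 = 55.
Iteration 5: -1 > -2 holds -> v = -1 - 6 = -7, sm = 55 + -7 = 48.
Iteration 6: -7 > -2 fails; recursion stops.
v values: 23, 17, 11, 5, -1, -7; the maximum is 23.

23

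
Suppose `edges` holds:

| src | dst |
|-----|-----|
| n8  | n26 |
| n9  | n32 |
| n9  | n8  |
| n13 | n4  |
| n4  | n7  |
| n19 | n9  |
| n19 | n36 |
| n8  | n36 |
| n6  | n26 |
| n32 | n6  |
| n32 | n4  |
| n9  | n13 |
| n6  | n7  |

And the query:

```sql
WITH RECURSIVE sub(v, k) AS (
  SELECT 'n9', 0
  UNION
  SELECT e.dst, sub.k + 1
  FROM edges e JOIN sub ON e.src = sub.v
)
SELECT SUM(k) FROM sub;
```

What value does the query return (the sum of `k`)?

17

Base: (n9, k=0).
Iteration 1: edges from {n9} -> (n13, k=1), (n32, k=1), (n8, k=1).
Iteration 2: edges from {n13,n32,n8} -> (n26, k=2), (n36, k=2), (n4, k=2), (n6, k=2). [UNION drops 1 duplicate row(s)]
Iteration 3: edges from {n26,n36,n4,n6} -> (n26, k=3), (n7, k=3). [UNION drops 1 duplicate row(s)]
Iteration 4: no outgoing edges from {n26,n7}; recursion stops.
SUM(k) = 0 + 1 + 1 + 1 + 2 + 2 + 2 + 2 + 3 + 3 = 17.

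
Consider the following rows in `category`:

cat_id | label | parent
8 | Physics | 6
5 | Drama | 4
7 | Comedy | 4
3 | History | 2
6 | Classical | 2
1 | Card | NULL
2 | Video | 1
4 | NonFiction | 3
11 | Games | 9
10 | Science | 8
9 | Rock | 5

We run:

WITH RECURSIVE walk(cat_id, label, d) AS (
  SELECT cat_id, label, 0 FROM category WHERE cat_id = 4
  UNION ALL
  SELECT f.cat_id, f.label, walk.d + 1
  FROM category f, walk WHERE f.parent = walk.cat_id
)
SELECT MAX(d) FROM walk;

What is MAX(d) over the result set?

Base: cat_id=4 (NonFiction) at d 0.
Iteration 1: rows with parent in {4} -> Drama (id 5, d 1), Comedy (id 7, d 1).
Iteration 2: rows with parent in {5,7} -> Rock (id 9, d 2).
Iteration 3: rows with parent in {9} -> Games (id 11, d 3).
Iteration 4: no rows with parent in {11}; recursion stops.
d values: 0, 1, 1, 2, 3; the maximum is 3.

3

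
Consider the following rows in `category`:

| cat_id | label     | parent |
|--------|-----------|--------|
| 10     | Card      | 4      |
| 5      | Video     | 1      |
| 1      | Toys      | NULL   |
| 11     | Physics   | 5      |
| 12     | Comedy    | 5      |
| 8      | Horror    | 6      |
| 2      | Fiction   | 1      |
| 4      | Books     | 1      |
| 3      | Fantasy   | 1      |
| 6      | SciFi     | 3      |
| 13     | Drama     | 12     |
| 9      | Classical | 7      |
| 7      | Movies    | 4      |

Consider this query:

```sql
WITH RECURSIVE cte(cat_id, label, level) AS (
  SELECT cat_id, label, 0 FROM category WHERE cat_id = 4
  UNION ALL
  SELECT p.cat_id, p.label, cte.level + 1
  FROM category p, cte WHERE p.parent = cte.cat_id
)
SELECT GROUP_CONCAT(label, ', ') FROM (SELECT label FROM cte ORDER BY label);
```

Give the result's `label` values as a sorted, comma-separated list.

Base: cat_id=4 (Books) at level 0.
Iteration 1: rows with parent in {4} -> Movies (id 7, level 1), Card (id 10, level 1).
Iteration 2: rows with parent in {7,10} -> Classical (id 9, level 2).
Iteration 3: no rows with parent in {9}; recursion stops.

Books, Card, Classical, Movies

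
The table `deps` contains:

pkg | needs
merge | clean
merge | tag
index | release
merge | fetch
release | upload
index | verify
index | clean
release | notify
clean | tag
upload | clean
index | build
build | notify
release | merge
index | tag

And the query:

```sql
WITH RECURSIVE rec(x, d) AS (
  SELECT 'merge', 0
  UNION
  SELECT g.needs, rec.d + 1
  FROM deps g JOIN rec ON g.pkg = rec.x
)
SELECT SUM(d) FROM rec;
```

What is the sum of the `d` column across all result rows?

Base: (merge, d=0).
Iteration 1: edges from {merge} -> (clean, d=1), (fetch, d=1), (tag, d=1).
Iteration 2: edges from {clean,fetch,tag} -> (tag, d=2).
Iteration 3: no outgoing edges from {tag}; recursion stops.
SUM(d) = 0 + 1 + 1 + 1 + 2 = 5.

5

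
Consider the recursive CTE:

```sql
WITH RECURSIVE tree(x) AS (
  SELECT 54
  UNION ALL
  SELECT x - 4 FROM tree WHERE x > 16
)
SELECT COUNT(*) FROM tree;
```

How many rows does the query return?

Base: x=54.
Iteration 1: 54 > 16 holds -> x = 54 - 4 = 50.
Iteration 2: 50 > 16 holds -> x = 50 - 4 = 46.
Iteration 3: 46 > 16 holds -> x = 46 - 4 = 42.
Iteration 4: 42 > 16 holds -> x = 42 - 4 = 38.
Iteration 5: 38 > 16 holds -> x = 38 - 4 = 34.
Iteration 6: 34 > 16 holds -> x = 34 - 4 = 30.
Iteration 7: 30 > 16 holds -> x = 30 - 4 = 26.
Iteration 8: 26 > 16 holds -> x = 26 - 4 = 22.
Iteration 9: 22 > 16 holds -> x = 22 - 4 = 18.
Iteration 10: 18 > 16 holds -> x = 18 - 4 = 14.
Iteration 11: 14 > 16 fails; recursion stops.
Total rows emitted: 11.

11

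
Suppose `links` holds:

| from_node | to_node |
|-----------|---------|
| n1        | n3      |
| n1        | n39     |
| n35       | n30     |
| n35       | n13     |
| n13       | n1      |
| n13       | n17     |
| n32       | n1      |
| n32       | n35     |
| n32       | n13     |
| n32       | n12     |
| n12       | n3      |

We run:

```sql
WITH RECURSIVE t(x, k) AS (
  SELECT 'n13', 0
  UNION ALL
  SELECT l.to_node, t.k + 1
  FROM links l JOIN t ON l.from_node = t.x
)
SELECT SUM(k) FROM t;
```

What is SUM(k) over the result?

Base: (n13, k=0).
Iteration 1: edges from {n13} -> (n1, k=1), (n17, k=1).
Iteration 2: edges from {n1,n17} -> (n3, k=2), (n39, k=2).
Iteration 3: no outgoing edges from {n3,n39}; recursion stops.
SUM(k) = 0 + 1 + 1 + 2 + 2 = 6.

6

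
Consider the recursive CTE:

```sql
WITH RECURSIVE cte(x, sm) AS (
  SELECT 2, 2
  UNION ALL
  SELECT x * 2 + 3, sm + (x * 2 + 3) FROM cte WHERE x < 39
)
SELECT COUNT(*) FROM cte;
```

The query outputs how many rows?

5

Base: x=2, sm=2.
Iteration 1: 2 < 39 holds -> x = 2 * 2 + 3 = 7, sm = 2 + 7 = 9.
Iteration 2: 7 < 39 holds -> x = 7 * 2 + 3 = 17, sm = 9 + 17 = 26.
Iteration 3: 17 < 39 holds -> x = 17 * 2 + 3 = 37, sm = 26 + 37 = 63.
Iteration 4: 37 < 39 holds -> x = 37 * 2 + 3 = 77, sm = 63 + 77 = 140.
Iteration 5: 77 < 39 fails; recursion stops.
Total rows emitted: 5.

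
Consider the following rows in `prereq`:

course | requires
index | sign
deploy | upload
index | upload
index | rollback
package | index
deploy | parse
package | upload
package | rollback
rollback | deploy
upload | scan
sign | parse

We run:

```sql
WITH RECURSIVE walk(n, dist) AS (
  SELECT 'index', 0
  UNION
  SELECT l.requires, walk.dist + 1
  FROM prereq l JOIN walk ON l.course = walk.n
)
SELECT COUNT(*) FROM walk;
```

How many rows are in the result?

Base: (index, dist=0).
Iteration 1: edges from {index} -> (rollback, dist=1), (sign, dist=1), (upload, dist=1).
Iteration 2: edges from {rollback,sign,upload} -> (deploy, dist=2), (parse, dist=2), (scan, dist=2).
Iteration 3: edges from {deploy,parse,scan} -> (parse, dist=3), (upload, dist=3).
Iteration 4: edges from {parse,upload} -> (scan, dist=4).
Iteration 5: no outgoing edges from {scan}; recursion stops.
Total rows emitted: 10.

10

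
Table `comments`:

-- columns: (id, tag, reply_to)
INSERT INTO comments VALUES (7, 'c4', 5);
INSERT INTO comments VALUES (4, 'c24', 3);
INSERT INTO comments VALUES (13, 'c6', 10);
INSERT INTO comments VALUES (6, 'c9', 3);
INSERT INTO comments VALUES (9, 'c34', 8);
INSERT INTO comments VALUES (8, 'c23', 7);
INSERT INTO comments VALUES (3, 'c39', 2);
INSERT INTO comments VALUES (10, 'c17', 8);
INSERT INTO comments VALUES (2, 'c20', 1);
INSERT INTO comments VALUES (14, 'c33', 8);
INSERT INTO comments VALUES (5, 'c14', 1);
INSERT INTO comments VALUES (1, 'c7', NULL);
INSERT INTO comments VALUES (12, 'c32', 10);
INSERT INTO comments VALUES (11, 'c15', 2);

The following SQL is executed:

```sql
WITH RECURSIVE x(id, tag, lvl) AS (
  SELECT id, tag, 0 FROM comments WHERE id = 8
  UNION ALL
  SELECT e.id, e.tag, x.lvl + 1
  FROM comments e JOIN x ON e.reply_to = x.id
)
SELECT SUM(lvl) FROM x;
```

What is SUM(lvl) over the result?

7

Base: id=8 (c23) at lvl 0.
Iteration 1: rows with reply_to in {8} -> c34 (id 9, lvl 1), c17 (id 10, lvl 1), c33 (id 14, lvl 1).
Iteration 2: rows with reply_to in {9,10,14} -> c32 (id 12, lvl 2), c6 (id 13, lvl 2).
Iteration 3: no rows with reply_to in {12,13}; recursion stops.
SUM(lvl) = 0 + 1 + 1 + 1 + 2 + 2 = 7.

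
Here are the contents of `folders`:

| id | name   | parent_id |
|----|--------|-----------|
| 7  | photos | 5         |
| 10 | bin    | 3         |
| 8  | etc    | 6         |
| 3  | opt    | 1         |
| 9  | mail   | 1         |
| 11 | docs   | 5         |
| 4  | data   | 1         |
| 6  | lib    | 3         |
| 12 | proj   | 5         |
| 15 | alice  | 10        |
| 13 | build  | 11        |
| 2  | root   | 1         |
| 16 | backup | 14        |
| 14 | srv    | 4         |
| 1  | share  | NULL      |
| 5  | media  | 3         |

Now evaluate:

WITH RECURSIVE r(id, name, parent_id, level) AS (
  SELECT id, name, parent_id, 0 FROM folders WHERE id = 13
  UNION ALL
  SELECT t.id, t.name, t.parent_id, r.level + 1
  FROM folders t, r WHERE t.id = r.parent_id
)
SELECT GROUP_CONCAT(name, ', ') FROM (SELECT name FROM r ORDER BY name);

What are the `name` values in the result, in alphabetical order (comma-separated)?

build, docs, media, opt, share

Base: id=13 (build), parent_id=11, level 0.
Iteration 1: join on id=11 -> docs (id 11, parent_id=5, level 1).
Iteration 2: join on id=5 -> media (id 5, parent_id=3, level 2).
Iteration 3: join on id=3 -> opt (id 3, parent_id=1, level 3).
Iteration 4: join on id=1 -> share (id 1, parent_id=NULL, level 4).
Iteration 5: parent_id is NULL; no match; recursion stops.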